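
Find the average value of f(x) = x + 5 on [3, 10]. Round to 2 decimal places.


Average value = 1/(b-a) * integral from a to b of f(x) dx
First compute the integral of x + 5:
F(x) = (1/2)x^2 + 5x
F(10) = 1/2 * 100 + 5 * 10 = 100
F(3) = 1/2 * 9 + 5 * 3 = 39/2
Integral = 100 - 39/2 = 161/2
Average = (161/2) / (10 - 3) = (161/2) / 7
= 23/2 = 11.50

11.50


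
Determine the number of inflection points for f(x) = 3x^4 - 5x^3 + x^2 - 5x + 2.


Inflection points occur where f''(x) = 0 and concavity changes.
f(x) = 3x^4 - 5x^3 + x^2 - 5x + 2
f'(x) = 12x^3 - 15x^2 + 2x - 5
f''(x) = 36x^2 - 30x + 2
This is a quadratic in x. Use the discriminant to count real roots.
Discriminant = (-30)^2 - 4 * 36 * 2
= 900 - 288
= 612
Since discriminant > 0, f''(x) = 0 has 2 distinct real solutions.
A quadratic with two distinct real roots changes sign at each root, so concavity changes at both.
Number of inflection points: 2

2


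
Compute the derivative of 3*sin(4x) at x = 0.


Apply the chain rule to differentiate 3*sin(4x):
d/dx [3*sin(4x)]
= 3 * cos(4x) * d/dx(4x)
= 3 * 4 * cos(4x)
= 12 * cos(4x)
Evaluate at x = 0:
= 12 * cos(0)
= 12 * 1
= 12

12


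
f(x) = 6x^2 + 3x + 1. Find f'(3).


Differentiate term by term using power and sum rules:
f(x) = 6x^2 + 3x + 1
f'(x) = 12x + 3
Substitute x = 3:
f'(3) = 12 * 3 + 3
= 36 + 3
= 39

39


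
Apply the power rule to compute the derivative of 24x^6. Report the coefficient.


We apply the power rule: d/dx [ax^n] = a*n * x^(n-1)
d/dx [24x^6]
= 24 * 6 * x^(6-1)
= 144x^5
The coefficient is 144

144


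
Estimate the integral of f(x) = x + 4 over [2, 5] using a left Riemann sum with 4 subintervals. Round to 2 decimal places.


Left Riemann sum uses left endpoints of each subinterval.
Interval: [2, 5], n = 4
dx = (5 - 2) / 4 = 3/4
Left endpoints: [2, 11/4, 7/2, 17/4]
f values: [6, 27/4, 15/2, 33/4]
Sum = dx * (sum of f values)
= 3/4 * 57/2
= 171/8 ≈ 21.38

21.38


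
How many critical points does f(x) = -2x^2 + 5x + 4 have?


Find where f'(x) = 0:
f'(x) = -4x + 5
Set f'(x) = 0:
-4x + 5 = 0
x = -5 / (-4) = 5/4
This is a linear equation in x, so there is exactly one solution.
Number of critical points: 1

1


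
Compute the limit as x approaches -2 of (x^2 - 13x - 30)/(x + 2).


Direct substitution gives 0/0, so we factor the numerator.
Factor: (x^2 - 13x - 30) = (x + 2)(x - 15)
Cancel the common factor (x + 2):
(x^2 - 13x - 30)/(x + 2) = (x - 15)
Now substitute x = -2:
= (-2) - (15) = -17

-17


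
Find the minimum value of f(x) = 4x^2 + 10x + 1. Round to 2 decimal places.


For a quadratic f(x) = ax^2 + bx + c with a > 0, the minimum is at the vertex.
Vertex x-coordinate: x = -b/(2a)
x = -(10) / (2 * 4)
x = -10/8 = -5/4
Substitute back to find the minimum value:
f(-5/4) = 4 * (-5/4)^2 + 10 * (-5/4) + 1
= 25/4 - 25/2 + 1
= -21/4 = -5.25

-5.25


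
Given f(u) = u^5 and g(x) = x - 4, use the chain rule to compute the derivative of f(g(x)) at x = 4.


Using the chain rule: (f(g(x)))' = f'(g(x)) * g'(x)
First, find g(4):
g(4) = 1 * 4 - 4 = 0
Next, f'(u) = 5u^4
And g'(x) = 1
So f'(g(4)) * g'(4)
= 5 * 0^4 * 1
= 5 * 0 * 1
= 0

0


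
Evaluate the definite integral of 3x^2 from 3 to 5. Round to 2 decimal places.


Find the antiderivative of 3x^2:
F(x) = 3/3 * x^3
Apply the Fundamental Theorem of Calculus:
F(5) - F(3)
= 3/3 * 5^3 - 3/3 * 3^3
= 3/3 * (125 - 27)
= 3/3 * 98
= 98 = 98.00

98.00


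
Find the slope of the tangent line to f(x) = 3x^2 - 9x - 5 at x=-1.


The slope of the tangent line equals f'(x) at the point.
f(x) = 3x^2 - 9x - 5
f'(x) = 6x - 9
At x = -1:
f'(-1) = 6 * (-1) - 9
= -6 - 9
= -15

-15


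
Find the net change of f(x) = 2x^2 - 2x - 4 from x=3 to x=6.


Net change = f(b) - f(a)
f(x) = 2x^2 - 2x - 4
Compute f(6):
f(6) = 2 * 6^2 - 2 * 6 - 4
= 72 - 12 - 4
= 56
Compute f(3):
f(3) = 2 * 3^2 - 2 * 3 - 4
= 18 - 6 - 4
= 8
Net change = 56 - 8 = 48

48


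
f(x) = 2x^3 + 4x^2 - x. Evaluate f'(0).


Differentiate f(x) = 2x^3 + 4x^2 - x term by term:
f'(x) = 6x^2 + 8x - 1
Substitute x = 0:
f'(0) = 6 * 0^2 + 8 * 0 - 1
= 0 + 0 - 1
= -1

-1


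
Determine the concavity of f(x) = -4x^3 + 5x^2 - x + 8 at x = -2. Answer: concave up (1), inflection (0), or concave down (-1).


Concavity is determined by the sign of f''(x).
f(x) = -4x^3 + 5x^2 - x + 8
f'(x) = -12x^2 + 10x - 1
f''(x) = -24x + 10
f''(-2) = -24 * (-2) + 10
= 48 + 10
= 58
Since f''(-2) > 0, the function is concave up (1)

1


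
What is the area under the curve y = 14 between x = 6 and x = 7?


The area under a constant function y = 14 is a rectangle.
Width = 7 - 6 = 1
Height = 14
Area = width * height
= 1 * 14
= 14

14


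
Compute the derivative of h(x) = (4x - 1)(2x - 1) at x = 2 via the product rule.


Let u(x) = 4x - 1 and v(x) = 2x - 1
u'(x) = 4
v'(x) = 2
Product rule: h'(x) = u'(x)*v(x) + u(x)*v'(x)
= 4 * (2x - 1) + (4x - 1) * 2
At x = 2:
u(2) = 4 * 2 - 1 = 7
v(2) = 2 * 2 - 1 = 3
h'(2) = 4 * 3 + 7 * 2
= 12 + 14
= 26

26


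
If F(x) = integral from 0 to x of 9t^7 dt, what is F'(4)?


By the Fundamental Theorem of Calculus (Part 1):
If F(x) = integral from 0 to x of f(t) dt, then F'(x) = f(x)
Here f(t) = 9t^7
So F'(x) = 9x^7
Evaluate at x = 4:
F'(4) = 9 * 4^7
= 9 * 16384
= 147456

147456


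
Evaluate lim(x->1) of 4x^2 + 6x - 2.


Since polynomials are continuous, we use direct substitution.
lim(x->1) of 4x^2 + 6x - 2
= 4 * 1^2 + 6 * 1 - 2
= 4 + 6 - 2
= 8

8


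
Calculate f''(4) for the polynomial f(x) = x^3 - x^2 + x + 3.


First derivative:
f'(x) = 3x^2 - 2x + 1
Second derivative:
f''(x) = 6x - 2
Substitute x = 4:
f''(4) = 6 * 4 - 2
= 24 - 2
= 22

22


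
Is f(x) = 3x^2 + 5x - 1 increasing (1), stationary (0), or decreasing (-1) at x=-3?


Compute f'(x) to determine behavior:
f'(x) = 6x + 5
f'(-3) = 6 * (-3) + 5
= -18 + 5
= -13
Since f'(-3) < 0, the function is decreasing (-1)

-1


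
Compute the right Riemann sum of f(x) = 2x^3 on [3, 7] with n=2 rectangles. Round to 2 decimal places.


Right Riemann sum uses right endpoints of each subinterval.
Interval: [3, 7], n = 2
dx = (7 - 3) / 2 = 2
Right endpoints: [5, 7]
f values: [250, 686]
Sum = dx * (sum of f values)
= 2 * 936
= 1872 = 1872.00

1872.00


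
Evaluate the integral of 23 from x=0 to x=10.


The integral of a constant k over [a, b] equals k * (b - a).
integral from 0 to 10 of 23 dx
= 23 * (10 - 0)
= 23 * 10
= 230

230


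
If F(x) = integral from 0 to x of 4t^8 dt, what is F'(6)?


By the Fundamental Theorem of Calculus (Part 1):
If F(x) = integral from 0 to x of f(t) dt, then F'(x) = f(x)
Here f(t) = 4t^8
So F'(x) = 4x^8
Evaluate at x = 6:
F'(6) = 4 * 6^8
= 4 * 1679616
= 6718464

6718464


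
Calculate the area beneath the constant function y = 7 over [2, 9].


The area under a constant function y = 7 is a rectangle.
Width = 9 - 2 = 7
Height = 7
Area = width * height
= 7 * 7
= 49

49


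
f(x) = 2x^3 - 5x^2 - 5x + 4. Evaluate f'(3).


Differentiate f(x) = 2x^3 - 5x^2 - 5x + 4 term by term:
f'(x) = 6x^2 - 10x - 5
Substitute x = 3:
f'(3) = 6 * 3^2 - 10 * 3 - 5
= 54 - 30 - 5
= 19

19


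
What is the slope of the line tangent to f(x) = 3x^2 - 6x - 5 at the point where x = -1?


The slope of the tangent line equals f'(x) at the point.
f(x) = 3x^2 - 6x - 5
f'(x) = 6x - 6
At x = -1:
f'(-1) = 6 * (-1) - 6
= -6 - 6
= -12

-12


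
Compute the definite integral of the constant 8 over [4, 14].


The integral of a constant k over [a, b] equals k * (b - a).
integral from 4 to 14 of 8 dx
= 8 * (14 - 4)
= 8 * 10
= 80

80


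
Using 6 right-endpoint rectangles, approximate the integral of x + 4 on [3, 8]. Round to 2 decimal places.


Right Riemann sum uses right endpoints of each subinterval.
Interval: [3, 8], n = 6
dx = (8 - 3) / 6 = 5/6
Right endpoints: [23/6, 14/3, 11/2, 19/3, 43/6, 8]
f values: [47/6, 26/3, 19/2, 31/3, 67/6, 12]
Sum = dx * (sum of f values)
= 5/6 * 119/2
= 595/12 ≈ 49.58

49.58


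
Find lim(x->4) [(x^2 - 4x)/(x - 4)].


Direct substitution gives 0/0, so we factor the numerator.
Factor: (x^2 - 4x) = (x - 4)(x)
Cancel the common factor (x - 4):
(x^2 - 4x)/(x - 4) = (x)
Now substitute x = 4:
= (4) - (0) = 4

4


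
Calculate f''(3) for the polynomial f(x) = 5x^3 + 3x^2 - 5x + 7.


First derivative:
f'(x) = 15x^2 + 6x - 5
Second derivative:
f''(x) = 30x + 6
Substitute x = 3:
f''(3) = 30 * 3 + 6
= 90 + 6
= 96

96


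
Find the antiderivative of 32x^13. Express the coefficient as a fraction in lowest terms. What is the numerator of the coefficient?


Apply the power rule for integration:
integral of ax^n dx = a/(n+1) * x^(n+1) + C
integral of 32x^13 dx
= 32/14 * x^14 + C
= 16/7 * x^14 + C
The coefficient in lowest terms is 16/7, and its numerator is 16

16


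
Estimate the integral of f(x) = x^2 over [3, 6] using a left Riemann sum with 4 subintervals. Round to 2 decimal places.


Left Riemann sum uses left endpoints of each subinterval.
Interval: [3, 6], n = 4
dx = (6 - 3) / 4 = 3/4
Left endpoints: [3, 15/4, 9/2, 21/4]
f values: [9, 225/16, 81/4, 441/16]
Sum = dx * (sum of f values)
= 3/4 * 567/8
= 1701/32 ≈ 53.16

53.16


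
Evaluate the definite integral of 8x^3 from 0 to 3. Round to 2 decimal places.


Find the antiderivative of 8x^3:
F(x) = 8/4 * x^4
Apply the Fundamental Theorem of Calculus:
F(3) - F(0)
= 8/4 * 3^4 - 8/4 * 0^4
= 8/4 * (81 - 0)
= 8/4 * 81
= 162 = 162.00

162.00


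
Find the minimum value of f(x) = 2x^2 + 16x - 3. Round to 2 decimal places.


For a quadratic f(x) = ax^2 + bx + c with a > 0, the minimum is at the vertex.
Vertex x-coordinate: x = -b/(2a)
x = -(16) / (2 * 2)
x = -16/4 = -4
Substitute back to find the minimum value:
f(-4) = 2 * (-4)^2 + 16 * (-4) - 3
= 32 - 64 - 3
= -35 = -35.00

-35.00


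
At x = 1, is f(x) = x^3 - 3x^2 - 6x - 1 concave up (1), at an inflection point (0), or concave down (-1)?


Concavity is determined by the sign of f''(x).
f(x) = x^3 - 3x^2 - 6x - 1
f'(x) = 3x^2 - 6x - 6
f''(x) = 6x - 6
f''(1) = 6 * 1 - 6
= 6 - 6
= 0
f''(1) = 0, and f''(x) is linear with nonzero slope 6, so f'' changes sign at x = 1. Hence the function is at an inflection point (0)

0


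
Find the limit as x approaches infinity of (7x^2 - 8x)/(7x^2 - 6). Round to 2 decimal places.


For limits at infinity with equal-degree polynomials,
we compare leading coefficients.
Numerator leading term: 7x^2
Denominator leading term: 7x^2
Divide both by x^2:
lim = (7 - 8/x) / (7 - 6/x^2)
As x -> infinity, the 1/x and 1/x^2 terms vanish:
= 7/7 = 1 = 1.00

1.00


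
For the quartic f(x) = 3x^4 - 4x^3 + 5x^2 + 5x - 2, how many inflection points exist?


Inflection points occur where f''(x) = 0 and concavity changes.
f(x) = 3x^4 - 4x^3 + 5x^2 + 5x - 2
f'(x) = 12x^3 - 12x^2 + 10x + 5
f''(x) = 36x^2 - 24x + 10
This is a quadratic in x. Use the discriminant to count real roots.
Discriminant = (-24)^2 - 4 * 36 * 10
= 576 - 1440
= -864
Since discriminant < 0, f''(x) = 0 has no real solutions.
Number of inflection points: 0

0


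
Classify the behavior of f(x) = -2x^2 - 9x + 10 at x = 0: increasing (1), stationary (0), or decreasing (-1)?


Compute f'(x) to determine behavior:
f'(x) = -4x - 9
f'(0) = -4 * 0 - 9
= 0 - 9
= -9
Since f'(0) < 0, the function is decreasing (-1)

-1


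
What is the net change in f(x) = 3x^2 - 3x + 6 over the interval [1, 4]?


Net change = f(b) - f(a)
f(x) = 3x^2 - 3x + 6
Compute f(4):
f(4) = 3 * 4^2 - 3 * 4 + 6
= 48 - 12 + 6
= 42
Compute f(1):
f(1) = 3 * 1^2 - 3 * 1 + 6
= 3 - 3 + 6
= 6
Net change = 42 - 6 = 36

36


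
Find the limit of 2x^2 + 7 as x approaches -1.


Since polynomials are continuous, we use direct substitution.
lim(x->-1) of 2x^2 + 7
= 2 * (-1)^2 + 0 * (-1) + 7
= 2 + 0 + 7
= 9

9


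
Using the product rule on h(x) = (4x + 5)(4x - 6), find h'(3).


Let u(x) = 4x + 5 and v(x) = 4x - 6
u'(x) = 4
v'(x) = 4
Product rule: h'(x) = u'(x)*v(x) + u(x)*v'(x)
= 4 * (4x - 6) + (4x + 5) * 4
At x = 3:
u(3) = 4 * 3 + 5 = 17
v(3) = 4 * 3 - 6 = 6
h'(3) = 4 * 6 + 17 * 4
= 24 + 68
= 92

92


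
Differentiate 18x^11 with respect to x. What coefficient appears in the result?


We apply the power rule: d/dx [ax^n] = a*n * x^(n-1)
d/dx [18x^11]
= 18 * 11 * x^(11-1)
= 198x^10
The coefficient is 198

198


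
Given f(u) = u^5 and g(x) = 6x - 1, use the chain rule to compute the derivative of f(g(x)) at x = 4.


Using the chain rule: (f(g(x)))' = f'(g(x)) * g'(x)
First, find g(4):
g(4) = 6 * 4 - 1 = 23
Next, f'(u) = 5u^4
And g'(x) = 6
So f'(g(4)) * g'(4)
= 5 * 23^4 * 6
= 5 * 279841 * 6
= 8395230

8395230


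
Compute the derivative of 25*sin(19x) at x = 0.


Apply the chain rule to differentiate 25*sin(19x):
d/dx [25*sin(19x)]
= 25 * cos(19x) * d/dx(19x)
= 25 * 19 * cos(19x)
= 475 * cos(19x)
Evaluate at x = 0:
= 475 * cos(0)
= 475 * 1
= 475

475


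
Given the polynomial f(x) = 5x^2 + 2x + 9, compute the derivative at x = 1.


Differentiate term by term using power and sum rules:
f(x) = 5x^2 + 2x + 9
f'(x) = 10x + 2
Substitute x = 1:
f'(1) = 10 * 1 + 2
= 10 + 2
= 12

12


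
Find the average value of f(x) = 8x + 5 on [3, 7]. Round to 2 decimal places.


Average value = 1/(b-a) * integral from a to b of f(x) dx
First compute the integral of 8x + 5:
F(x) = 4x^2 + 5x
F(7) = 4 * 49 + 5 * 7 = 231
F(3) = 4 * 9 + 5 * 3 = 51
Integral = 231 - 51 = 180
Average = 180 / (7 - 3) = 180 / 4
= 45 = 45.00

45.00


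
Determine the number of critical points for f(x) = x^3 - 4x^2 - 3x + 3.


Find where f'(x) = 0:
f(x) = x^3 - 4x^2 - 3x + 3
f'(x) = 3x^2 - 8x - 3
This is a quadratic in x. Use the discriminant to count real roots.
Discriminant = (-8)^2 - 4 * 3 * (-3)
= 64 - (-36)
= 100
Since discriminant > 0, f'(x) = 0 has 2 real solutions.
Number of critical points: 2

2


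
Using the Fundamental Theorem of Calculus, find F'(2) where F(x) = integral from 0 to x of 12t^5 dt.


By the Fundamental Theorem of Calculus (Part 1):
If F(x) = integral from 0 to x of f(t) dt, then F'(x) = f(x)
Here f(t) = 12t^5
So F'(x) = 12x^5
Evaluate at x = 2:
F'(2) = 12 * 2^5
= 12 * 32
= 384

384


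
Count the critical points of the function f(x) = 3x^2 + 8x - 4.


Find where f'(x) = 0:
f'(x) = 6x + 8
Set f'(x) = 0:
6x + 8 = 0
x = -8 / 6 = -4/3
This is a linear equation in x, so there is exactly one solution.
Number of critical points: 1

1


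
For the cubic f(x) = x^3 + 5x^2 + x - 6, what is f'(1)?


Differentiate f(x) = x^3 + 5x^2 + x - 6 term by term:
f'(x) = 3x^2 + 10x + 1
Substitute x = 1:
f'(1) = 3 * 1^2 + 10 * 1 + 1
= 3 + 10 + 1
= 14

14


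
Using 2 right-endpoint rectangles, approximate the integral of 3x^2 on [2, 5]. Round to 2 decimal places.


Right Riemann sum uses right endpoints of each subinterval.
Interval: [2, 5], n = 2
dx = (5 - 2) / 2 = 3/2
Right endpoints: [7/2, 5]
f values: [147/4, 75]
Sum = dx * (sum of f values)
= 3/2 * 447/4
= 1341/8 ≈ 167.63

167.63


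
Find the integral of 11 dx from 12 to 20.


The integral of a constant k over [a, b] equals k * (b - a).
integral from 12 to 20 of 11 dx
= 11 * (20 - 12)
= 11 * 8
= 88

88


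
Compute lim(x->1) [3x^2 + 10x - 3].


Since polynomials are continuous, we use direct substitution.
lim(x->1) of 3x^2 + 10x - 3
= 3 * 1^2 + 10 * 1 - 3
= 3 + 10 - 3
= 10

10


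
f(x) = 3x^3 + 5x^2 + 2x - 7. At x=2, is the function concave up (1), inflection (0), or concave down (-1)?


Concavity is determined by the sign of f''(x).
f(x) = 3x^3 + 5x^2 + 2x - 7
f'(x) = 9x^2 + 10x + 2
f''(x) = 18x + 10
f''(2) = 18 * 2 + 10
= 36 + 10
= 46
Since f''(2) > 0, the function is concave up (1)

1


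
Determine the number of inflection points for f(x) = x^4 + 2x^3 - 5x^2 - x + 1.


Inflection points occur where f''(x) = 0 and concavity changes.
f(x) = x^4 + 2x^3 - 5x^2 - x + 1
f'(x) = 4x^3 + 6x^2 - 10x - 1
f''(x) = 12x^2 + 12x - 10
This is a quadratic in x. Use the discriminant to count real roots.
Discriminant = (12)^2 - 4 * 12 * (-10)
= 144 - (-480)
= 624
Since discriminant > 0, f''(x) = 0 has 2 distinct real solutions.
A quadratic with two distinct real roots changes sign at each root, so concavity changes at both.
Number of inflection points: 2

2


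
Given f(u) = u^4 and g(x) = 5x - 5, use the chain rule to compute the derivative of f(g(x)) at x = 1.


Using the chain rule: (f(g(x)))' = f'(g(x)) * g'(x)
First, find g(1):
g(1) = 5 * 1 - 5 = 0
Next, f'(u) = 4u^3
And g'(x) = 5
So f'(g(1)) * g'(1)
= 4 * 0^3 * 5
= 4 * 0 * 5
= 0

0


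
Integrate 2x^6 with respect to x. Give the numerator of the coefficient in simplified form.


Apply the power rule for integration:
integral of ax^n dx = a/(n+1) * x^(n+1) + C
integral of 2x^6 dx
= 2/7 * x^7 + C
The coefficient in lowest terms is 2/7, and its numerator is 2

2


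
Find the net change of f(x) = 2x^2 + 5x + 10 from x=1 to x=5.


Net change = f(b) - f(a)
f(x) = 2x^2 + 5x + 10
Compute f(5):
f(5) = 2 * 5^2 + 5 * 5 + 10
= 50 + 25 + 10
= 85
Compute f(1):
f(1) = 2 * 1^2 + 5 * 1 + 10
= 2 + 5 + 10
= 17
Net change = 85 - 17 = 68

68


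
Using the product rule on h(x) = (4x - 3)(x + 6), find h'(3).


Let u(x) = 4x - 3 and v(x) = x + 6
u'(x) = 4
v'(x) = 1
Product rule: h'(x) = u'(x)*v(x) + u(x)*v'(x)
= 4 * (x + 6) + (4x - 3) * 1
At x = 3:
u(3) = 4 * 3 - 3 = 9
v(3) = 1 * 3 + 6 = 9
h'(3) = 4 * 9 + 9 * 1
= 36 + 9
= 45

45


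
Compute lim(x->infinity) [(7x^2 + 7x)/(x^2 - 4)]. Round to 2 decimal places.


For limits at infinity with equal-degree polynomials,
we compare leading coefficients.
Numerator leading term: 7x^2
Denominator leading term: x^2
Divide both by x^2:
lim = (7 + 7/x) / (1 - 4/x^2)
As x -> infinity, the 1/x and 1/x^2 terms vanish:
= 7/1 = 7 = 7.00

7.00


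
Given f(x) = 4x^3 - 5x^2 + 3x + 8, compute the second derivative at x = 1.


First derivative:
f'(x) = 12x^2 - 10x + 3
Second derivative:
f''(x) = 24x - 10
Substitute x = 1:
f''(1) = 24 * 1 - 10
= 24 - 10
= 14

14


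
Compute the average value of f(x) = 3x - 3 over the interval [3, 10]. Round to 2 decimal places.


Average value = 1/(b-a) * integral from a to b of f(x) dx
First compute the integral of 3x - 3:
F(x) = (3/2)x^2 - 3x
F(10) = 3/2 * 100 - 3 * 10 = 120
F(3) = 3/2 * 9 - 3 * 3 = 9/2
Integral = 120 - 9/2 = 231/2
Average = (231/2) / (10 - 3) = (231/2) / 7
= 33/2 = 16.50

16.50


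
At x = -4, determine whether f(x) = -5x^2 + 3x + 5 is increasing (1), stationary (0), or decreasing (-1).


Compute f'(x) to determine behavior:
f'(x) = -10x + 3
f'(-4) = -10 * (-4) + 3
= 40 + 3
= 43
Since f'(-4) > 0, the function is increasing (1)

1


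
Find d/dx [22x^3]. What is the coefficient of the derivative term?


We apply the power rule: d/dx [ax^n] = a*n * x^(n-1)
d/dx [22x^3]
= 22 * 3 * x^(3-1)
= 66x^2
The coefficient is 66

66


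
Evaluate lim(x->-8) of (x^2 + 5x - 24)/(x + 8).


Direct substitution gives 0/0, so we factor the numerator.
Factor: (x^2 + 5x - 24) = (x + 8)(x - 3)
Cancel the common factor (x + 8):
(x^2 + 5x - 24)/(x + 8) = (x - 3)
Now substitute x = -8:
= (-8) - (3) = -11

-11


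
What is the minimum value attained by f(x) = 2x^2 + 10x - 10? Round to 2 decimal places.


For a quadratic f(x) = ax^2 + bx + c with a > 0, the minimum is at the vertex.
Vertex x-coordinate: x = -b/(2a)
x = -(10) / (2 * 2)
x = -10/4 = -5/2
Substitute back to find the minimum value:
f(-5/2) = 2 * (-5/2)^2 + 10 * (-5/2) - 10
= 25/2 - 25 - 10
= -45/2 = -22.50

-22.50


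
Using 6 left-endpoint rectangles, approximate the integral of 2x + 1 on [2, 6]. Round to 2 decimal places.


Left Riemann sum uses left endpoints of each subinterval.
Interval: [2, 6], n = 6
dx = (6 - 2) / 6 = 2/3
Left endpoints: [2, 8/3, 10/3, 4, 14/3, 16/3]
f values: [5, 19/3, 23/3, 9, 31/3, 35/3]
Sum = dx * (sum of f values)
= 2/3 * 50
= 100/3 ≈ 33.33

33.33


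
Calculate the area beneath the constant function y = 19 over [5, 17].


The area under a constant function y = 19 is a rectangle.
Width = 17 - 5 = 12
Height = 19
Area = width * height
= 12 * 19
= 228

228


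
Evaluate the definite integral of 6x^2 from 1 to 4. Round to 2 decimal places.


Find the antiderivative of 6x^2:
F(x) = 6/3 * x^3
Apply the Fundamental Theorem of Calculus:
F(4) - F(1)
= 6/3 * 4^3 - 6/3 * 1^3
= 6/3 * (64 - 1)
= 6/3 * 63
= 126 = 126.00

126.00


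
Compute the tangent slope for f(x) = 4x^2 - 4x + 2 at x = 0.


The slope of the tangent line equals f'(x) at the point.
f(x) = 4x^2 - 4x + 2
f'(x) = 8x - 4
At x = 0:
f'(0) = 8 * 0 - 4
= 0 - 4
= -4

-4


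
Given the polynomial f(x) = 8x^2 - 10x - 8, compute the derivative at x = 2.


Differentiate term by term using power and sum rules:
f(x) = 8x^2 - 10x - 8
f'(x) = 16x - 10
Substitute x = 2:
f'(2) = 16 * 2 - 10
= 32 - 10
= 22

22


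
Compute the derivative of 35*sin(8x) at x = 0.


Apply the chain rule to differentiate 35*sin(8x):
d/dx [35*sin(8x)]
= 35 * cos(8x) * d/dx(8x)
= 35 * 8 * cos(8x)
= 280 * cos(8x)
Evaluate at x = 0:
= 280 * cos(0)
= 280 * 1
= 280

280


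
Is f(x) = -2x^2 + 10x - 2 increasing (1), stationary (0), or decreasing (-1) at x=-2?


Compute f'(x) to determine behavior:
f'(x) = -4x + 10
f'(-2) = -4 * (-2) + 10
= 8 + 10
= 18
Since f'(-2) > 0, the function is increasing (1)

1


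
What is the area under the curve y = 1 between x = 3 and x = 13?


The area under a constant function y = 1 is a rectangle.
Width = 13 - 3 = 10
Height = 1
Area = width * height
= 10 * 1
= 10

10


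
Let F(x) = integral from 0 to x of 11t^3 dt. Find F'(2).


By the Fundamental Theorem of Calculus (Part 1):
If F(x) = integral from 0 to x of f(t) dt, then F'(x) = f(x)
Here f(t) = 11t^3
So F'(x) = 11x^3
Evaluate at x = 2:
F'(2) = 11 * 2^3
= 11 * 8
= 88

88


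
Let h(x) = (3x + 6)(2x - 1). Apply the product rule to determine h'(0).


Let u(x) = 3x + 6 and v(x) = 2x - 1
u'(x) = 3
v'(x) = 2
Product rule: h'(x) = u'(x)*v(x) + u(x)*v'(x)
= 3 * (2x - 1) + (3x + 6) * 2
At x = 0:
u(0) = 3 * 0 + 6 = 6
v(0) = 2 * 0 - 1 = -1
h'(0) = 3 * (-1) + 6 * 2
= -3 + 12
= 9

9


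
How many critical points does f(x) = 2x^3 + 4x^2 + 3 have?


Find where f'(x) = 0:
f(x) = 2x^3 + 4x^2 + 3
f'(x) = 6x^2 + 8x
This is a quadratic in x. Use the discriminant to count real roots.
Discriminant = (8)^2 - 4 * 6 * 0
= 64 - 0
= 64
Since discriminant > 0, f'(x) = 0 has 2 real solutions.
Number of critical points: 2

2


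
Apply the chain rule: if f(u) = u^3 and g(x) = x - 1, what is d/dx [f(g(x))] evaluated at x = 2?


Using the chain rule: (f(g(x)))' = f'(g(x)) * g'(x)
First, find g(2):
g(2) = 1 * 2 - 1 = 1
Next, f'(u) = 3u^2
And g'(x) = 1
So f'(g(2)) * g'(2)
= 3 * 1^2 * 1
= 3 * 1 * 1
= 3

3


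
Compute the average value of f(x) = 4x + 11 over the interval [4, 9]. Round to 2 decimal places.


Average value = 1/(b-a) * integral from a to b of f(x) dx
First compute the integral of 4x + 11:
F(x) = 2x^2 + 11x
F(9) = 2 * 81 + 11 * 9 = 261
F(4) = 2 * 16 + 11 * 4 = 76
Integral = 261 - 76 = 185
Average = 185 / (9 - 4) = 185 / 5
= 37 = 37.00

37.00


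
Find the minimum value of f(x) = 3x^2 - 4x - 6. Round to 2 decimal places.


For a quadratic f(x) = ax^2 + bx + c with a > 0, the minimum is at the vertex.
Vertex x-coordinate: x = -b/(2a)
x = -(-4) / (2 * 3)
x = 4/6 = 2/3
Substitute back to find the minimum value:
f(2/3) = 3 * (2/3)^2 - 4 * (2/3) - 6
= 4/3 - 8/3 - 6
= -22/3 ≈ -7.33

-7.33


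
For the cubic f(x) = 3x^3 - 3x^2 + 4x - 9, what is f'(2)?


Differentiate f(x) = 3x^3 - 3x^2 + 4x - 9 term by term:
f'(x) = 9x^2 - 6x + 4
Substitute x = 2:
f'(2) = 9 * 2^2 - 6 * 2 + 4
= 36 - 12 + 4
= 28

28


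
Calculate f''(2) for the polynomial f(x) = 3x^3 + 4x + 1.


First derivative:
f'(x) = 9x^2 + 4
Second derivative:
f''(x) = 18x
Substitute x = 2:
f''(2) = 18 * 2 + 0
= 36 + 0
= 36

36


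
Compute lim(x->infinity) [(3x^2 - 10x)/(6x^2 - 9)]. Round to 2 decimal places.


For limits at infinity with equal-degree polynomials,
we compare leading coefficients.
Numerator leading term: 3x^2
Denominator leading term: 6x^2
Divide both by x^2:
lim = (3 - 10/x) / (6 - 9/x^2)
As x -> infinity, the 1/x and 1/x^2 terms vanish:
= 3/6 = 1/2 = 0.50

0.50


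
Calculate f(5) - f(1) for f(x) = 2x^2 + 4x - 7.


Net change = f(b) - f(a)
f(x) = 2x^2 + 4x - 7
Compute f(5):
f(5) = 2 * 5^2 + 4 * 5 - 7
= 50 + 20 - 7
= 63
Compute f(1):
f(1) = 2 * 1^2 + 4 * 1 - 7
= 2 + 4 - 7
= -1
Net change = 63 - (-1) = 64

64


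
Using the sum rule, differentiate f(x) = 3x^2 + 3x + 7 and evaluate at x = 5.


Differentiate term by term using power and sum rules:
f(x) = 3x^2 + 3x + 7
f'(x) = 6x + 3
Substitute x = 5:
f'(5) = 6 * 5 + 3
= 30 + 3
= 33

33


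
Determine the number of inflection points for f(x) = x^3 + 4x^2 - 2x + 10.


Inflection points occur where f''(x) = 0 and concavity changes.
f(x) = x^3 + 4x^2 - 2x + 10
f'(x) = 3x^2 + 8x - 2
f''(x) = 6x + 8
Set f''(x) = 0:
6x + 8 = 0
x = -8 / 6 = -4/3
Since f''(x) is linear (degree 1), it changes sign at this point.
Therefore there is exactly 1 inflection point.

1


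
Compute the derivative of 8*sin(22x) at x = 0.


Apply the chain rule to differentiate 8*sin(22x):
d/dx [8*sin(22x)]
= 8 * cos(22x) * d/dx(22x)
= 8 * 22 * cos(22x)
= 176 * cos(22x)
Evaluate at x = 0:
= 176 * cos(0)
= 176 * 1
= 176

176


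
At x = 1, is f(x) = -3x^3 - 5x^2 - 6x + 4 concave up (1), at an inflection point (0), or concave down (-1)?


Concavity is determined by the sign of f''(x).
f(x) = -3x^3 - 5x^2 - 6x + 4
f'(x) = -9x^2 - 10x - 6
f''(x) = -18x - 10
f''(1) = -18 * 1 - 10
= -18 - 10
= -28
Since f''(1) < 0, the function is concave down (-1)

-1


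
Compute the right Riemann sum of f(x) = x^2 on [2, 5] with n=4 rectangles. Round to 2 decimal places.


Right Riemann sum uses right endpoints of each subinterval.
Interval: [2, 5], n = 4
dx = (5 - 2) / 4 = 3/4
Right endpoints: [11/4, 7/2, 17/4, 5]
f values: [121/16, 49/4, 289/16, 25]
Sum = dx * (sum of f values)
= 3/4 * 503/8
= 1509/32 ≈ 47.16

47.16


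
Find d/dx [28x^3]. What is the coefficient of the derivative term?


We apply the power rule: d/dx [ax^n] = a*n * x^(n-1)
d/dx [28x^3]
= 28 * 3 * x^(3-1)
= 84x^2
The coefficient is 84

84


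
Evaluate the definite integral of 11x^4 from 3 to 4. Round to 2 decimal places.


Find the antiderivative of 11x^4:
F(x) = 11/5 * x^5
Apply the Fundamental Theorem of Calculus:
F(4) - F(3)
= 11/5 * 4^5 - 11/5 * 3^5
= 11/5 * (1024 - 243)
= 11/5 * 781
= 8591/5 = 1718.20

1718.20


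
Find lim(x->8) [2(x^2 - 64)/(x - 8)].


Direct substitution gives 0/0, so we factor the numerator.
Factor: 2(x^2 - 64) = 2 * (x - 8)(x + 8)
Cancel the common factor (x - 8):
2(x^2 - 64)/(x - 8) = 2 * (x + 8)
Now substitute x = 8:
= 2 * (8 + 8) = 32

32


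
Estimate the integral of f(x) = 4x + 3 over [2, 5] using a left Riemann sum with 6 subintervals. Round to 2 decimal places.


Left Riemann sum uses left endpoints of each subinterval.
Interval: [2, 5], n = 6
dx = (5 - 2) / 6 = 1/2
Left endpoints: [2, 5/2, 3, 7/2, 4, 9/2]
f values: [11, 13, 15, 17, 19, 21]
Sum = dx * (sum of f values)
= 1/2 * 96
= 48 = 48.00

48.00


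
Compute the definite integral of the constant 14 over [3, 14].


The integral of a constant k over [a, b] equals k * (b - a).
integral from 3 to 14 of 14 dx
= 14 * (14 - 3)
= 14 * 11
= 154

154


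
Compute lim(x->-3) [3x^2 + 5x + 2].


Since polynomials are continuous, we use direct substitution.
lim(x->-3) of 3x^2 + 5x + 2
= 3 * (-3)^2 + 5 * (-3) + 2
= 27 - 15 + 2
= 14

14


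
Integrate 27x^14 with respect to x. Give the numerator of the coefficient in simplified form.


Apply the power rule for integration:
integral of ax^n dx = a/(n+1) * x^(n+1) + C
integral of 27x^14 dx
= 27/15 * x^15 + C
= 9/5 * x^15 + C
The coefficient in lowest terms is 9/5, and its numerator is 9

9


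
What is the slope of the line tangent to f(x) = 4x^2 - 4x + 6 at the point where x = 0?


The slope of the tangent line equals f'(x) at the point.
f(x) = 4x^2 - 4x + 6
f'(x) = 8x - 4
At x = 0:
f'(0) = 8 * 0 - 4
= 0 - 4
= -4

-4


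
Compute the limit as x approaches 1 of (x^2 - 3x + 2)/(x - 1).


Direct substitution gives 0/0, so we factor the numerator.
Factor: (x^2 - 3x + 2) = (x - 1)(x - 2)
Cancel the common factor (x - 1):
(x^2 - 3x + 2)/(x - 1) = (x - 2)
Now substitute x = 1:
= (1) - (2) = -1

-1


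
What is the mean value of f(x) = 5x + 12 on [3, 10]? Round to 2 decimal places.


Average value = 1/(b-a) * integral from a to b of f(x) dx
First compute the integral of 5x + 12:
F(x) = (5/2)x^2 + 12x
F(10) = 5/2 * 100 + 12 * 10 = 370
F(3) = 5/2 * 9 + 12 * 3 = 117/2
Integral = 370 - 117/2 = 623/2
Average = (623/2) / (10 - 3) = (623/2) / 7
= 89/2 = 44.50

44.50


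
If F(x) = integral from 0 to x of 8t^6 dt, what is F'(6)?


By the Fundamental Theorem of Calculus (Part 1):
If F(x) = integral from 0 to x of f(t) dt, then F'(x) = f(x)
Here f(t) = 8t^6
So F'(x) = 8x^6
Evaluate at x = 6:
F'(6) = 8 * 6^6
= 8 * 46656
= 373248

373248


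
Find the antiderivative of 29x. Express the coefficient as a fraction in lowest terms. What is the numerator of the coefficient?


Apply the power rule for integration:
integral of ax^n dx = a/(n+1) * x^(n+1) + C
integral of 29x dx
= 29/2 * x^2 + C
The coefficient in lowest terms is 29/2, and its numerator is 29

29


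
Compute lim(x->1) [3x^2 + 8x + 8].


Since polynomials are continuous, we use direct substitution.
lim(x->1) of 3x^2 + 8x + 8
= 3 * 1^2 + 8 * 1 + 8
= 3 + 8 + 8
= 19

19


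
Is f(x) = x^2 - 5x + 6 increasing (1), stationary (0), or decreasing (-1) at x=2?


Compute f'(x) to determine behavior:
f'(x) = 2x - 5
f'(2) = 2 * 2 - 5
= 4 - 5
= -1
Since f'(2) < 0, the function is decreasing (-1)

-1


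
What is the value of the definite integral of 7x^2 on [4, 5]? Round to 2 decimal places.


Find the antiderivative of 7x^2:
F(x) = 7/3 * x^3
Apply the Fundamental Theorem of Calculus:
F(5) - F(4)
= 7/3 * 5^3 - 7/3 * 4^3
= 7/3 * (125 - 64)
= 7/3 * 61
= 427/3 ≈ 142.33

142.33


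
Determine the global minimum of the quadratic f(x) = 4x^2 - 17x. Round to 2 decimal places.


For a quadratic f(x) = ax^2 + bx + c with a > 0, the minimum is at the vertex.
Vertex x-coordinate: x = -b/(2a)
x = -(-17) / (2 * 4)
x = 17/8
Substitute back to find the minimum value:
f(17/8) = 4 * (17/8)^2 - 17 * (17/8) + 0
= 289/16 - 289/8 + 0
= -289/16 ≈ -18.06

-18.06


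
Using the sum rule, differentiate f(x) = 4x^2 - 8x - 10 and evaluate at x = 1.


Differentiate term by term using power and sum rules:
f(x) = 4x^2 - 8x - 10
f'(x) = 8x - 8
Substitute x = 1:
f'(1) = 8 * 1 - 8
= 8 - 8
= 0

0


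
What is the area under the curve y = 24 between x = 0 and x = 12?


The area under a constant function y = 24 is a rectangle.
Width = 12 - 0 = 12
Height = 24
Area = width * height
= 12 * 24
= 288

288


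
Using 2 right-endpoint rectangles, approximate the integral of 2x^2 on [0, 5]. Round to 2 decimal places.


Right Riemann sum uses right endpoints of each subinterval.
Interval: [0, 5], n = 2
dx = (5 - 0) / 2 = 5/2
Right endpoints: [5/2, 5]
f values: [25/2, 50]
Sum = dx * (sum of f values)
= 5/2 * 125/2
= 625/4 = 156.25

156.25


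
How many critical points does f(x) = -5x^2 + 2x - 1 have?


Find where f'(x) = 0:
f'(x) = -10x + 2
Set f'(x) = 0:
-10x + 2 = 0
x = -2 / (-10) = 1/5
This is a linear equation in x, so there is exactly one solution.
Number of critical points: 1

1


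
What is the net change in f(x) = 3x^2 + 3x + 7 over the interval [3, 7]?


Net change = f(b) - f(a)
f(x) = 3x^2 + 3x + 7
Compute f(7):
f(7) = 3 * 7^2 + 3 * 7 + 7
= 147 + 21 + 7
= 175
Compute f(3):
f(3) = 3 * 3^2 + 3 * 3 + 7
= 27 + 9 + 7
= 43
Net change = 175 - 43 = 132

132


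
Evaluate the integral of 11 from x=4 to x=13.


The integral of a constant k over [a, b] equals k * (b - a).
integral from 4 to 13 of 11 dx
= 11 * (13 - 4)
= 11 * 9
= 99

99


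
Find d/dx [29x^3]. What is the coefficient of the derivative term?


We apply the power rule: d/dx [ax^n] = a*n * x^(n-1)
d/dx [29x^3]
= 29 * 3 * x^(3-1)
= 87x^2
The coefficient is 87

87


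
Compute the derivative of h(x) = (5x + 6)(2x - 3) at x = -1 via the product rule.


Let u(x) = 5x + 6 and v(x) = 2x - 3
u'(x) = 5
v'(x) = 2
Product rule: h'(x) = u'(x)*v(x) + u(x)*v'(x)
= 5 * (2x - 3) + (5x + 6) * 2
At x = -1:
u(-1) = 5 * (-1) + 6 = 1
v(-1) = 2 * (-1) - 3 = -5
h'(-1) = 5 * (-5) + 1 * 2
= -25 + 2
= -23

-23


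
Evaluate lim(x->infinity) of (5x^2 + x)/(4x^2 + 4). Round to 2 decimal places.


For limits at infinity with equal-degree polynomials,
we compare leading coefficients.
Numerator leading term: 5x^2
Denominator leading term: 4x^2
Divide both by x^2:
lim = (5 + 1/x) / (4 + 4/x^2)
As x -> infinity, the 1/x and 1/x^2 terms vanish:
= 5/4 = 1.25

1.25


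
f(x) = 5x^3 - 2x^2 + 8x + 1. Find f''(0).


First derivative:
f'(x) = 15x^2 - 4x + 8
Second derivative:
f''(x) = 30x - 4
Substitute x = 0:
f''(0) = 30 * 0 - 4
= 0 - 4
= -4

-4


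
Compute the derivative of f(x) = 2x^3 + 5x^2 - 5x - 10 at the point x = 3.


Differentiate f(x) = 2x^3 + 5x^2 - 5x - 10 term by term:
f'(x) = 6x^2 + 10x - 5
Substitute x = 3:
f'(3) = 6 * 3^2 + 10 * 3 - 5
= 54 + 30 - 5
= 79

79


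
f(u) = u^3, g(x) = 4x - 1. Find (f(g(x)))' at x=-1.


Using the chain rule: (f(g(x)))' = f'(g(x)) * g'(x)
First, find g(-1):
g(-1) = 4 * (-1) - 1 = -5
Next, f'(u) = 3u^2
And g'(x) = 4
So f'(g(-1)) * g'(-1)
= 3 * (-5)^2 * 4
= 3 * 25 * 4
= 300

300


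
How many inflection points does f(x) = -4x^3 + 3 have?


Inflection points occur where f''(x) = 0 and concavity changes.
f(x) = -4x^3 + 3
f'(x) = -12x^2
f''(x) = -24x
Set f''(x) = 0:
-24x = 0
x = 0 / (-24) = 0
Since f''(x) is linear (degree 1), it changes sign at this point.
Therefore there is exactly 1 inflection point.

1


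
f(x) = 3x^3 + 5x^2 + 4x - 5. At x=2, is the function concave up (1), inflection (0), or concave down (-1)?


Concavity is determined by the sign of f''(x).
f(x) = 3x^3 + 5x^2 + 4x - 5
f'(x) = 9x^2 + 10x + 4
f''(x) = 18x + 10
f''(2) = 18 * 2 + 10
= 36 + 10
= 46
Since f''(2) > 0, the function is concave up (1)

1


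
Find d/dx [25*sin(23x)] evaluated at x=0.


Apply the chain rule to differentiate 25*sin(23x):
d/dx [25*sin(23x)]
= 25 * cos(23x) * d/dx(23x)
= 25 * 23 * cos(23x)
= 575 * cos(23x)
Evaluate at x = 0:
= 575 * cos(0)
= 575 * 1
= 575

575


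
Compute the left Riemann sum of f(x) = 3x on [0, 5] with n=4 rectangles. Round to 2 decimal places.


Left Riemann sum uses left endpoints of each subinterval.
Interval: [0, 5], n = 4
dx = (5 - 0) / 4 = 5/4
Left endpoints: [0, 5/4, 5/2, 15/4]
f values: [0, 15/4, 15/2, 45/4]
Sum = dx * (sum of f values)
= 5/4 * 45/2
= 225/8 ≈ 28.13

28.13


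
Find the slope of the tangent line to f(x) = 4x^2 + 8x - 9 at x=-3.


The slope of the tangent line equals f'(x) at the point.
f(x) = 4x^2 + 8x - 9
f'(x) = 8x + 8
At x = -3:
f'(-3) = 8 * (-3) + 8
= -24 + 8
= -16

-16


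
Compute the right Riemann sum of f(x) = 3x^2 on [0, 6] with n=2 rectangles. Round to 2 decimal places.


Right Riemann sum uses right endpoints of each subinterval.
Interval: [0, 6], n = 2
dx = (6 - 0) / 2 = 3
Right endpoints: [3, 6]
f values: [27, 108]
Sum = dx * (sum of f values)
= 3 * 135
= 405 = 405.00

405.00


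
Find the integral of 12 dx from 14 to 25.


The integral of a constant k over [a, b] equals k * (b - a).
integral from 14 to 25 of 12 dx
= 12 * (25 - 14)
= 12 * 11
= 132

132


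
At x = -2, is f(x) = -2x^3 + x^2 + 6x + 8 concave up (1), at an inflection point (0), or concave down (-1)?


Concavity is determined by the sign of f''(x).
f(x) = -2x^3 + x^2 + 6x + 8
f'(x) = -6x^2 + 2x + 6
f''(x) = -12x + 2
f''(-2) = -12 * (-2) + 2
= 24 + 2
= 26
Since f''(-2) > 0, the function is concave up (1)

1


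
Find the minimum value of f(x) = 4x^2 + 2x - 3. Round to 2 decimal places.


For a quadratic f(x) = ax^2 + bx + c with a > 0, the minimum is at the vertex.
Vertex x-coordinate: x = -b/(2a)
x = -(2) / (2 * 4)
x = -2/8 = -1/4
Substitute back to find the minimum value:
f(-1/4) = 4 * (-1/4)^2 + 2 * (-1/4) - 3
= 1/4 - 1/2 - 3
= -13/4 = -3.25

-3.25


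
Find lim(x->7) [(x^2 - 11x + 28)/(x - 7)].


Direct substitution gives 0/0, so we factor the numerator.
Factor: (x^2 - 11x + 28) = (x - 7)(x - 4)
Cancel the common factor (x - 7):
(x^2 - 11x + 28)/(x - 7) = (x - 4)
Now substitute x = 7:
= (7) - (4) = 3

3


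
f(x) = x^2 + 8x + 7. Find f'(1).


Differentiate term by term using power and sum rules:
f(x) = x^2 + 8x + 7
f'(x) = 2x + 8
Substitute x = 1:
f'(1) = 2 * 1 + 8
= 2 + 8
= 10

10


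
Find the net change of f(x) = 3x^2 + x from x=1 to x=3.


Net change = f(b) - f(a)
f(x) = 3x^2 + x
Compute f(3):
f(3) = 3 * 3^2 + 1 * 3 + 0
= 27 + 3 + 0
= 30
Compute f(1):
f(1) = 3 * 1^2 + 1 * 1 + 0
= 3 + 1 + 0
= 4
Net change = 30 - 4 = 26

26


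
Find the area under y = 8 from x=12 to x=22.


The area under a constant function y = 8 is a rectangle.
Width = 22 - 12 = 10
Height = 8
Area = width * height
= 10 * 8
= 80

80


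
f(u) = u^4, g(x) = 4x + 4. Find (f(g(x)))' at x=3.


Using the chain rule: (f(g(x)))' = f'(g(x)) * g'(x)
First, find g(3):
g(3) = 4 * 3 + 4 = 16
Next, f'(u) = 4u^3
And g'(x) = 4
So f'(g(3)) * g'(3)
= 4 * 16^3 * 4
= 4 * 4096 * 4
= 65536

65536


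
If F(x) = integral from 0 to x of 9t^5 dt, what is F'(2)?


By the Fundamental Theorem of Calculus (Part 1):
If F(x) = integral from 0 to x of f(t) dt, then F'(x) = f(x)
Here f(t) = 9t^5
So F'(x) = 9x^5
Evaluate at x = 2:
F'(2) = 9 * 2^5
= 9 * 32
= 288

288


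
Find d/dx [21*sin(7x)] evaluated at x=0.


Apply the chain rule to differentiate 21*sin(7x):
d/dx [21*sin(7x)]
= 21 * cos(7x) * d/dx(7x)
= 21 * 7 * cos(7x)
= 147 * cos(7x)
Evaluate at x = 0:
= 147 * cos(0)
= 147 * 1
= 147

147


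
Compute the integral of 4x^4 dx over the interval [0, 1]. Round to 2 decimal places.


Find the antiderivative of 4x^4:
F(x) = 4/5 * x^5
Apply the Fundamental Theorem of Calculus:
F(1) - F(0)
= 4/5 * 1^5 - 4/5 * 0^5
= 4/5 * (1 - 0)
= 4/5 * 1
= 4/5 = 0.80

0.80


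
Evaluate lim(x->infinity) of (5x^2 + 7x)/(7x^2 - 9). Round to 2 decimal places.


For limits at infinity with equal-degree polynomials,
we compare leading coefficients.
Numerator leading term: 5x^2
Denominator leading term: 7x^2
Divide both by x^2:
lim = (5 + 7/x) / (7 - 9/x^2)
As x -> infinity, the 1/x and 1/x^2 terms vanish:
= 5/7 ≈ 0.71

0.71


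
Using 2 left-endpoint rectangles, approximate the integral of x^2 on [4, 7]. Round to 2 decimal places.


Left Riemann sum uses left endpoints of each subinterval.
Interval: [4, 7], n = 2
dx = (7 - 4) / 2 = 3/2
Left endpoints: [4, 11/2]
f values: [16, 121/4]
Sum = dx * (sum of f values)
= 3/2 * 185/4
= 555/8 ≈ 69.38

69.38


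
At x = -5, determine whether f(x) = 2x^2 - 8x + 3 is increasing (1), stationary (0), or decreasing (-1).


Compute f'(x) to determine behavior:
f'(x) = 4x - 8
f'(-5) = 4 * (-5) - 8
= -20 - 8
= -28
Since f'(-5) < 0, the function is decreasing (-1)

-1


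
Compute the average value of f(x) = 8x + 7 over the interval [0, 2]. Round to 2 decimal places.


Average value = 1/(b-a) * integral from a to b of f(x) dx
First compute the integral of 8x + 7:
F(x) = 4x^2 + 7x
F(2) = 4 * 4 + 7 * 2 = 30
F(0) = 4 * 0 + 7 * 0 = 0
Integral = 30 - 0 = 30
Average = 30 / (2 - 0) = 30 / 2
= 15 = 15.00

15.00


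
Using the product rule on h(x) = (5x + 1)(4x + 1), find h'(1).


Let u(x) = 5x + 1 and v(x) = 4x + 1
u'(x) = 5
v'(x) = 4
Product rule: h'(x) = u'(x)*v(x) + u(x)*v'(x)
= 5 * (4x + 1) + (5x + 1) * 4
At x = 1:
u(1) = 5 * 1 + 1 = 6
v(1) = 4 * 1 + 1 = 5
h'(1) = 5 * 5 + 6 * 4
= 25 + 24
= 49

49


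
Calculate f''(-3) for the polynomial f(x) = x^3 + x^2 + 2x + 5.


First derivative:
f'(x) = 3x^2 + 2x + 2
Second derivative:
f''(x) = 6x + 2
Substitute x = -3:
f''(-3) = 6 * (-3) + 2
= -18 + 2
= -16

-16


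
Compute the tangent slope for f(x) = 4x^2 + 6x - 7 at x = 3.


The slope of the tangent line equals f'(x) at the point.
f(x) = 4x^2 + 6x - 7
f'(x) = 8x + 6
At x = 3:
f'(3) = 8 * 3 + 6
= 24 + 6
= 30

30
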